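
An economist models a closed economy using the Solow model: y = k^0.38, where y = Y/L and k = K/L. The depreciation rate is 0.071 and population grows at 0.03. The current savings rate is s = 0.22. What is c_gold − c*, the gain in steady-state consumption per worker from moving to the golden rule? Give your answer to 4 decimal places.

Δc ≈ 0.1397

The effective depreciation rate is n + δ = 0.03 + 0.071 = 0.101.
Current steady state (s = 0.22): k* = (0.22/0.101)^(1/0.62) ≈ 3.5101, y* = 3.5101^0.38 ≈ 1.6115, c* = (1−0.22)·1.6115 ≈ 1.2569.
Golden rule sets MPK = n+δ: 0.38·k^(0.38−1) = 0.101, so k_gold = (0.38/0.101)^(1/0.62) ≈ 8.4755.
y_gold = 8.4755^0.38 ≈ 2.2527, c_gold = y_gold − 0.101·k_gold ≈ 1.3967.
Gain: Δc = 1.3967 − 1.2569 ≈ 0.1397.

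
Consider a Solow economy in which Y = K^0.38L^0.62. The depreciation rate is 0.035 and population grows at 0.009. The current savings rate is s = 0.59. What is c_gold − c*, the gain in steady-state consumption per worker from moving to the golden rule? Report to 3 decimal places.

Δc ≈ 0.312

Break-even investment rate: n + δ = 0.009 + 0.035 = 0.044.
Current steady state (s = 0.59): k* = (0.59/0.044)^(1/0.62) ≈ 65.8243, y* = 65.8243^0.38 ≈ 4.9089, c* = (1−0.59)·4.9089 ≈ 2.0127.
Maximizing c = f(k) − (n+δ)·k gives f'(k) = n+δ, i.e. 0.38·k^(0.38−1) = 0.044, so k_gold = (0.38/0.044)^(1/0.62) ≈ 32.3751.
y_gold = 32.3751^0.38 ≈ 3.7487, c_gold = y_gold − 0.044·k_gold ≈ 2.3242.
Gain: Δc = 2.3242 − 2.0127 ≈ 0.3115.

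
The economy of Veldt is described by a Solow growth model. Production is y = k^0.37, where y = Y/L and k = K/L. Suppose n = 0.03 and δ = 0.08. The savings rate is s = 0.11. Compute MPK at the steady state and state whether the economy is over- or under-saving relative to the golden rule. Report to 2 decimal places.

Break-even investment rate: n + δ = 0.03 + 0.08 = 0.11.
Steady-state k*: s·k^0.37 = 0.11·k gives k* = (0.11/0.11)^(1/0.63) ≈ 1.0000.
MPK = 0.37·1.0000^(-0.63) ≈ 0.3700.
MPK > n+δ = 0.11, so the economy is dynamically efficient (under-saving).

under-saving; MPK ≈ 0.37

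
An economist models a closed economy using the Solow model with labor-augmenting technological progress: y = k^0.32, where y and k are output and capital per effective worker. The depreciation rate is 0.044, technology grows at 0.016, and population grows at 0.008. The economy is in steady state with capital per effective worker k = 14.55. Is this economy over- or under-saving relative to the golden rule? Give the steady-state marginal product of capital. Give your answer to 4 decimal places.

Capital per effective worker breaks even when investment replaces (n + g + δ)·k; here n + g + δ = 0.068.
MPK = 0.32·k^(0.32−1) = 0.32·14.55^(-0.68) ≈ 0.0518.
MPK < 0.068, so the economy is dynamically inefficient (over-saving).

over-saving; MPK ≈ 0.0518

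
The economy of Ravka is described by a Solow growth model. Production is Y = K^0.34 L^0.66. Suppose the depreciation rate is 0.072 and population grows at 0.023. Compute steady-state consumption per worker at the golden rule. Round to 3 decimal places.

c_gold ≈ 1.273

Break-even investment rate: n + δ = 0.023 + 0.072 = 0.095.
Golden rule sets MPK = n+δ: 0.34·k^(0.34−1) = 0.095, so k_gold = (0.34/0.095)^(1/0.66) ≈ 6.9028.
y_gold = 6.9028^0.34 ≈ 1.9287.
c_gold = y_gold − (n+δ)·k_gold = 1.9287 − 0.095·6.9028 ≈ 1.2730.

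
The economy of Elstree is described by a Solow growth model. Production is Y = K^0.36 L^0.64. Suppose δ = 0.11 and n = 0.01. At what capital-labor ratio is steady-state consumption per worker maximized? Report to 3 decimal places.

The effective depreciation rate is n + δ = 0.01 + 0.11 = 0.12.
At the golden rule the marginal product of capital equals n+δ: 0.36·k^(0.36−1) = 0.12. Solving, k_gold = (0.36/0.12)^(1/0.64) ≈ 5.5655.

k_gold ≈ 5.565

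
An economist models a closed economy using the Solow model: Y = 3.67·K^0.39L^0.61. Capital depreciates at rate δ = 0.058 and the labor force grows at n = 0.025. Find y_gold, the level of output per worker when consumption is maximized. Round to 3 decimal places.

The effective depreciation rate is n + δ = 0.025 + 0.058 = 0.083.
Maximizing c = f(k) − (n+δ)·k gives f'(k) = n+δ, i.e. 0.39·3.67·k^(0.39−1) = 0.083, so k_gold = (0.39·3.67/0.083)^(1/0.61) ≈ 106.4877.
Output: y_gold = 3.67·k_gold^0.39 = 3.67·106.4877^0.39 ≈ 22.6628.

y_gold ≈ 22.663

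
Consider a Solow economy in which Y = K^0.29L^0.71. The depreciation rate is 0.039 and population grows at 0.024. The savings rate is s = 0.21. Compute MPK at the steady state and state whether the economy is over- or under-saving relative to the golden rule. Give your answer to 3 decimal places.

Break-even investment rate: n + δ = 0.024 + 0.039 = 0.063.
Steady-state k*: s·k^0.29 = 0.063·k gives k* = (0.21/0.063)^(1/0.71) ≈ 5.4507.
MPK = 0.29·5.4507^(-0.71) ≈ 0.0870.
MPK > n+δ = 0.063, so the economy is dynamically efficient (under-saving).

under-saving; MPK ≈ 0.087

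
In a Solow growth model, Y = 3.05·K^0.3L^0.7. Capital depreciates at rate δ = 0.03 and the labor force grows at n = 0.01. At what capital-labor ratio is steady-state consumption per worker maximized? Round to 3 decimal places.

k_gold ≈ 87.487

The effective depreciation rate is n + δ = 0.01 + 0.03 = 0.04.
Setting f'(k) = n+δ gives 0.3·3.05·k^(0.3−1) = 0.04, hence k_gold = (0.3·3.05/0.04)^(1/0.7) ≈ 87.4872.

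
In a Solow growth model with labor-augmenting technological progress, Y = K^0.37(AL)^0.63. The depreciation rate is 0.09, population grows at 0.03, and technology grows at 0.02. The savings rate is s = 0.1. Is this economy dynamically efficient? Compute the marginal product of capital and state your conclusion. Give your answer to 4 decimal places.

dynamically efficient; MPK ≈ 0.5180

Capital per effective worker breaks even when investment replaces (n + g + δ)·k; here n + g + δ = 0.14.
Steady-state k*: s·k^0.37 = 0.14·k gives k* = (0.1/0.14)^(1/0.63) ≈ 0.5862.
MPK = 0.37·0.5862^(-0.63) ≈ 0.5180.
MPK > n+g+δ = 0.14, so the economy is dynamically efficient (under-saving).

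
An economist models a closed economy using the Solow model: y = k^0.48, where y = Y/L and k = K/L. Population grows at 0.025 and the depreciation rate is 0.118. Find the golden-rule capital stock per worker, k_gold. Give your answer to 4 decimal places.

The effective depreciation rate is n + δ = 0.025 + 0.118 = 0.143.
Setting f'(k) = n+δ gives 0.48·k^(0.48−1) = 0.143, hence k_gold = (0.48/0.143)^(1/0.52) ≈ 10.2649.

k_gold ≈ 10.2649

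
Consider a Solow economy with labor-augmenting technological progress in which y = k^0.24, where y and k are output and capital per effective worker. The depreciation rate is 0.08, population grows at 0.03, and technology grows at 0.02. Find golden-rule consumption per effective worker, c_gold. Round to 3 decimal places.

c_gold ≈ 0.922

The effective depreciation rate is n + g + δ = 0.03 + 0.02 + 0.08 = 0.13.
Setting f'(k) = n+g+δ gives 0.24·k^(0.24−1) = 0.13, hence k_gold = (0.24/0.13)^(1/0.76) ≈ 2.2405.
y_gold = 2.2405^0.24 ≈ 1.2136.
c_gold = y_gold − (n+g+δ)·k_gold = 1.2136 − 0.13·2.2405 ≈ 0.9224.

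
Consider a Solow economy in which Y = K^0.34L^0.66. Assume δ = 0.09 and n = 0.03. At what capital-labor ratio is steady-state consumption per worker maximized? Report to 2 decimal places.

k_gold ≈ 4.85

Capital per worker breaks even when investment replaces (n + δ)·k; here n + δ = 0.12.
At the golden rule the marginal product of capital equals n+δ: 0.34·k^(0.34−1) = 0.12. Solving, k_gold = (0.34/0.12)^(1/0.66) ≈ 4.8451.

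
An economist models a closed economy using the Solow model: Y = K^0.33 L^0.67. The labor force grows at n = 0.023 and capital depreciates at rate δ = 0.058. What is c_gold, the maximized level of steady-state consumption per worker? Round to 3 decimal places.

n + δ = 0.023 + 0.058 = 0.081.
Maximizing c = f(k) − (n+δ)·k gives f'(k) = n+δ, i.e. 0.33·k^(0.33−1) = 0.081, so k_gold = (0.33/0.081)^(1/0.67) ≈ 8.1375.
y_gold = 8.1375^0.33 ≈ 1.9974.
c_gold = y_gold − (n+δ)·k_gold = 1.9974 − 0.081·8.1375 ≈ 1.3382.

c_gold ≈ 1.338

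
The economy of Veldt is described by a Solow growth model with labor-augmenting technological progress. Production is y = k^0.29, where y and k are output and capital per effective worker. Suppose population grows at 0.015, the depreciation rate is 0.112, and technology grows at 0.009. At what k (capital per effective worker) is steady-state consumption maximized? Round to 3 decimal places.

k_gold ≈ 2.905

Capital per effective worker breaks even when investment replaces (n + g + δ)·k; here n + g + δ = 0.136.
Golden rule sets MPK = n+g+δ: 0.29·k^(0.29−1) = 0.136, so k_gold = (0.29/0.136)^(1/0.71) ≈ 2.9052.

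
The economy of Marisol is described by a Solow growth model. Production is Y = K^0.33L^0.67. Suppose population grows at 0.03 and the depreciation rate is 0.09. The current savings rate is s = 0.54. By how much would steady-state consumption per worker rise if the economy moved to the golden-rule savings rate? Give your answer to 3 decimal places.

Δc ≈ 0.138

Capital per worker breaks even when investment replaces (n + δ)·k; here n + δ = 0.12.
Current steady state (s = 0.54): k* = (0.54/0.12)^(1/0.67) ≈ 9.4394, y* = 9.4394^0.33 ≈ 2.0976, c* = (1−0.54)·2.0976 ≈ 0.9649.
Maximizing c = f(k) − (n+δ)·k gives f'(k) = n+δ, i.e. 0.33·k^(0.33−1) = 0.12, so k_gold = (0.33/0.12)^(1/0.67) ≈ 4.5261.
y_gold = 4.5261^0.33 ≈ 1.6458, c_gold = y_gold − 0.12·k_gold ≈ 1.1027.
Gain: Δc = 1.1027 − 0.9649 ≈ 0.1378.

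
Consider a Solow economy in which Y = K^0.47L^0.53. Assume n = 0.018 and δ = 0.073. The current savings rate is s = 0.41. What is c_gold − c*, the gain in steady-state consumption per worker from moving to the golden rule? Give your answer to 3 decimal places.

Capital per worker breaks even when investment replaces (n + δ)·k; here n + δ = 0.091.
Current steady state (s = 0.41): k* = (0.41/0.091)^(1/0.53) ≈ 17.1189, y* = 17.1189^0.47 ≈ 3.7996, c* = (1−0.41)·3.7996 ≈ 2.2417.
Maximizing c = f(k) − (n+δ)·k gives f'(k) = n+δ, i.e. 0.47·k^(0.47−1) = 0.091, so k_gold = (0.47/0.091)^(1/0.53) ≈ 22.1508.
y_gold = 22.1508^0.47 ≈ 4.2888, c_gold = y_gold − 0.091·k_gold ≈ 2.2730.
Gain: Δc = 2.2730 − 2.2417 ≈ 0.0313.

Δc ≈ 0.031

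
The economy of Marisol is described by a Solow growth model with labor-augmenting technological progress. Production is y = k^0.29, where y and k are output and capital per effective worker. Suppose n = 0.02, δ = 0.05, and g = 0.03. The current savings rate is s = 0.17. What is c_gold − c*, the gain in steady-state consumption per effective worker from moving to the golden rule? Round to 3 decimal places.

Δc ≈ 0.066

n + g + δ = 0.02 + 0.03 + 0.05 = 0.1.
Current steady state (s = 0.17): k* = (0.17/0.1)^(1/0.71) ≈ 2.1114, y* = 2.1114^0.29 ≈ 1.2420, c* = (1−0.17)·1.2420 ≈ 1.0309.
Setting f'(k) = n+g+δ gives 0.29·k^(0.29−1) = 0.1, hence k_gold = (0.29/0.1)^(1/0.71) ≈ 4.4799.
y_gold = 4.4799^0.29 ≈ 1.5448, c_gold = y_gold − 0.1·k_gold ≈ 1.0968.
Gain: Δc = 1.0968 − 1.0309 ≈ 0.0659.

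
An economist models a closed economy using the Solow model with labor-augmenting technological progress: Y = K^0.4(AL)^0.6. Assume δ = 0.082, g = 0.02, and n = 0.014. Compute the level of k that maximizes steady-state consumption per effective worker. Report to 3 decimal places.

The effective depreciation rate is n + g + δ = 0.014 + 0.02 + 0.082 = 0.116.
Maximizing c = f(k) − (n+g+δ)·k gives f'(k) = n+g+δ, i.e. 0.4·k^(0.4−1) = 0.116, so k_gold = (0.4/0.116)^(1/0.6) ≈ 7.8705.

k_gold ≈ 7.871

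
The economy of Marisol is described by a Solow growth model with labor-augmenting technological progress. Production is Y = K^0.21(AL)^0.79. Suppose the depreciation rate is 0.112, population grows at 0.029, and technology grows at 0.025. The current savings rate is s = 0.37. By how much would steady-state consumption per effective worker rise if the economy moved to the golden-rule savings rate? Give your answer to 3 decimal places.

Δc ≈ 0.061

The effective depreciation rate is n + g + δ = 0.029 + 0.025 + 0.112 = 0.166.
Current steady state (s = 0.37): k* = (0.37/0.166)^(1/0.79) ≈ 2.7582, y* = 2.7582^0.21 ≈ 1.2375, c* = (1−0.37)·1.2375 ≈ 0.7796.
At the golden rule the marginal product of capital equals n+g+δ: 0.21·k^(0.21−1) = 0.166. Solving, k_gold = (0.21/0.166)^(1/0.79) ≈ 1.3466.
y_gold = 1.3466^0.21 ≈ 1.0645, c_gold = y_gold − 0.166·k_gold ≈ 0.8410.
Gain: Δc = 0.8410 − 0.7796 ≈ 0.0614.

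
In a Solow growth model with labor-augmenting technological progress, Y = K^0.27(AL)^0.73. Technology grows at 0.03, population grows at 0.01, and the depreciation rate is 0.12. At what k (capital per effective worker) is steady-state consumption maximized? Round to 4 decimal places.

Capital per effective worker breaks even when investment replaces (n + g + δ)·k; here n + g + δ = 0.16.
Golden rule sets MPK = n+g+δ: 0.27·k^(0.27−1) = 0.16, so k_gold = (0.27/0.16)^(1/0.73) ≈ 2.0478.

k_gold ≈ 2.0478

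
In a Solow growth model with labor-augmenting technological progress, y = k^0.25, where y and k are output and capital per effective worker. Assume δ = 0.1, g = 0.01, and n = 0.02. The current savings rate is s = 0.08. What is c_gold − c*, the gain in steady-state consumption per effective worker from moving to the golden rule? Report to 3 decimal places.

Capital per effective worker breaks even when investment replaces (n + g + δ)·k; here n + g + δ = 0.13.
Current steady state (s = 0.08): k* = (0.08/0.13)^(1/0.75) ≈ 0.5234, y* = 0.5234^0.25 ≈ 0.8506, c* = (1−0.08)·0.8506 ≈ 0.7825.
Golden rule sets MPK = n+g+δ: 0.25·k^(0.25−1) = 0.13, so k_gold = (0.25/0.13)^(1/0.75) ≈ 2.3915.
y_gold = 2.3915^0.25 ≈ 1.2436, c_gold = y_gold − 0.13·k_gold ≈ 0.9327.
Gain: Δc = 0.9327 − 0.7825 ≈ 0.1501.

Δc ≈ 0.150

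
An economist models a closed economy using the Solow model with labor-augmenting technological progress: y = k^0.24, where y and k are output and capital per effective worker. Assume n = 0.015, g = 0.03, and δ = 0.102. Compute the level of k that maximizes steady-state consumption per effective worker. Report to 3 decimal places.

Capital per effective worker breaks even when investment replaces (n + g + δ)·k; here n + g + δ = 0.147.
Golden rule sets MPK = n+g+δ: 0.24·k^(0.24−1) = 0.147, so k_gold = (0.24/0.147)^(1/0.76) ≈ 1.9060.

k_gold ≈ 1.906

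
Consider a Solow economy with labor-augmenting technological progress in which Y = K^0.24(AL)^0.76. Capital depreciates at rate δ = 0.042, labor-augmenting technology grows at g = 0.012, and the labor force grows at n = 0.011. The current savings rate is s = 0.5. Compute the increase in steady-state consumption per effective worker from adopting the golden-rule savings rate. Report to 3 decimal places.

The effective depreciation rate is n + g + δ = 0.011 + 0.012 + 0.042 = 0.065.
Current steady state (s = 0.5): k* = (0.5/0.065)^(1/0.76) ≈ 14.6509, y* = 14.6509^0.24 ≈ 1.9046, c* = (1−0.5)·1.9046 ≈ 0.9523.
Maximizing c = f(k) − (n+g+δ)·k gives f'(k) = n+g+δ, i.e. 0.24·k^(0.24−1) = 0.065, so k_gold = (0.24/0.065)^(1/0.76) ≈ 5.5776.
y_gold = 5.5776^0.24 ≈ 1.5106, c_gold = y_gold − 0.065·k_gold ≈ 1.1480.
Gain: Δc = 1.1480 − 0.9523 ≈ 0.1957.

Δc ≈ 0.196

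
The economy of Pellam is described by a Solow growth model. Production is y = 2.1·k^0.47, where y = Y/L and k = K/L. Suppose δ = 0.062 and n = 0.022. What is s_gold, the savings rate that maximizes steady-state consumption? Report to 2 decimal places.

s_gold = 0.47

The effective depreciation rate is n + δ = 0.022 + 0.062 = 0.084.
At the golden rule MPK = n+δ, and in any Cobb-Douglas steady state s = (n+δ)·k/y = MPK·k/y = capital's share 0.47.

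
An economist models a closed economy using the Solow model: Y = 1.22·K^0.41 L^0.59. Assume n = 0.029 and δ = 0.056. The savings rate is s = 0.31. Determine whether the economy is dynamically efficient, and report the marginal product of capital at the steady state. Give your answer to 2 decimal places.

dynamically efficient; MPK ≈ 0.11

The effective depreciation rate is n + δ = 0.029 + 0.056 = 0.085.
Steady-state k*: s·A·k^0.41 = 0.085·k gives k* = (0.31·1.22/0.085)^(1/0.59) ≈ 12.5550.
MPK = 0.41·1.22·12.5550^(-0.59) ≈ 0.1124.
MPK > n+δ = 0.085, so the economy is dynamically efficient (under-saving).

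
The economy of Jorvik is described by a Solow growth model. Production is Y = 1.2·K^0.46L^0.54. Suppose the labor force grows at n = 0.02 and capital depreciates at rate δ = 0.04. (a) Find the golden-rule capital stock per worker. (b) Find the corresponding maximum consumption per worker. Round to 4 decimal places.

(a) k_gold ≈ 60.9245; (b) c_gold ≈ 4.2912

Break-even investment rate: n + δ = 0.02 + 0.04 = 0.06.
At the golden rule the marginal product of capital equals n+δ: 0.46·1.2·k^(0.46−1) = 0.06. Solving, k_gold = (0.46·1.2/0.06)^(1/0.54) ≈ 60.9245.
y_gold = 1.2·60.9245^0.46 ≈ 7.9467; c_gold = y_gold − 0.06·k_gold ≈ 4.2912.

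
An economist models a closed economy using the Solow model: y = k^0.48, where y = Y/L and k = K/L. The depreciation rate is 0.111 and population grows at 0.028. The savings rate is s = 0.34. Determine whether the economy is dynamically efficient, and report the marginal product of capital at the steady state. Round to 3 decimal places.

dynamically efficient; MPK ≈ 0.196

Break-even investment rate: n + δ = 0.028 + 0.111 = 0.139.
Steady-state k*: s·k^0.48 = 0.139·k gives k* = (0.34/0.139)^(1/0.52) ≈ 5.5853.
MPK = 0.48·5.5853^(-0.52) ≈ 0.1962.
MPK > n+δ = 0.139, so the economy is dynamically efficient (under-saving).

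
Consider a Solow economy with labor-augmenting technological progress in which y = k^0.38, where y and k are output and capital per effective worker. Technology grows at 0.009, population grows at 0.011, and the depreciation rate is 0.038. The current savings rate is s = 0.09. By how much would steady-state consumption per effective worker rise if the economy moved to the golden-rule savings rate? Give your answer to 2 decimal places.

Δc ≈ 0.77

Break-even investment rate: n + g + δ = 0.011 + 0.009 + 0.038 = 0.058.
Current steady state (s = 0.09): k* = (0.09/0.058)^(1/0.62) ≈ 2.0313, y* = 2.0313^0.38 ≈ 1.3090, c* = (1−0.09)·1.3090 ≈ 1.1912.
At the golden rule the marginal product of capital equals n+g+δ: 0.38·k^(0.38−1) = 0.058. Solving, k_gold = (0.38/0.058)^(1/0.62) ≈ 20.7349.
y_gold = 20.7349^0.38 ≈ 3.1648, c_gold = y_gold − 0.058·k_gold ≈ 1.9622.
Gain: Δc = 1.9622 − 1.1912 ≈ 0.7710.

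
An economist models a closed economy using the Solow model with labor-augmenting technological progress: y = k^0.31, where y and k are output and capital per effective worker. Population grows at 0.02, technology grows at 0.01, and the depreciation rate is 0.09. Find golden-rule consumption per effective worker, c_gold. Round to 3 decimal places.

c_gold ≈ 1.057

n + g + δ = 0.02 + 0.01 + 0.09 = 0.12.
At the golden rule the marginal product of capital equals n+g+δ: 0.31·k^(0.31−1) = 0.12. Solving, k_gold = (0.31/0.12)^(1/0.69) ≈ 3.9570.
y_gold = 3.9570^0.31 ≈ 1.5317.
c_gold = y_gold − (n+g+δ)·k_gold = 1.5317 − 0.12·3.9570 ≈ 1.0569.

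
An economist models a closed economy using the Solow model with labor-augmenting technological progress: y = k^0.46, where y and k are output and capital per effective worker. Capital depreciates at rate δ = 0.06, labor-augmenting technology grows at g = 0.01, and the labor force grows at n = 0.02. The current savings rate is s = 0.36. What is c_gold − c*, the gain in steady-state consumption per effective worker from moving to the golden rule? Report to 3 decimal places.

Δc ≈ 0.083

Break-even investment rate: n + g + δ = 0.02 + 0.01 + 0.06 = 0.09.
Current steady state (s = 0.36): k* = (0.36/0.09)^(1/0.54) ≈ 13.0294, y* = 13.0294^0.46 ≈ 3.2574, c* = (1−0.36)·3.2574 ≈ 2.0847.
Setting f'(k) = n+g+δ gives 0.46·k^(0.46−1) = 0.09, hence k_gold = (0.46/0.09)^(1/0.54) ≈ 20.5147.
y_gold = 20.5147^0.46 ≈ 4.0137, c_gold = y_gold − 0.09·k_gold ≈ 2.1674.
Gain: Δc = 2.1674 − 2.0847 ≈ 0.0827.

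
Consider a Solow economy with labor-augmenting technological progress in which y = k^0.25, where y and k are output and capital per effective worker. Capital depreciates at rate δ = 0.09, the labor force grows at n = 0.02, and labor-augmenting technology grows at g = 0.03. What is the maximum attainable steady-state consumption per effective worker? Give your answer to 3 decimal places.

Break-even investment rate: n + g + δ = 0.02 + 0.03 + 0.09 = 0.14.
At the golden rule the marginal product of capital equals n+g+δ: 0.25·k^(0.25−1) = 0.14. Solving, k_gold = (0.25/0.14)^(1/0.75) ≈ 2.1665.
y_gold = 2.1665^0.25 ≈ 1.2132.
c_gold = y_gold − (n+g+δ)·k_gold = 1.2132 − 0.14·2.1665 ≈ 0.9099.

c_gold ≈ 0.910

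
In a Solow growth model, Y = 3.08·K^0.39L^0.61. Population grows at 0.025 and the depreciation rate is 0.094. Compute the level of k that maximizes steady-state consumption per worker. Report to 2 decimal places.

k_gold ≈ 44.26

Capital per worker breaks even when investment replaces (n + δ)·k; here n + δ = 0.119.
Golden rule sets MPK = n+δ: 0.39·3.08·k^(0.39−1) = 0.119, so k_gold = (0.39·3.08/0.119)^(1/0.61) ≈ 44.2602.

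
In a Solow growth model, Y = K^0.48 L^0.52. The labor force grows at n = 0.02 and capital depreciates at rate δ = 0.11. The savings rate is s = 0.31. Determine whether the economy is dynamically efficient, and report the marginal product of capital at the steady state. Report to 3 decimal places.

The effective depreciation rate is n + δ = 0.02 + 0.11 = 0.13.
Steady-state k*: s·k^0.48 = 0.13·k gives k* = (0.31/0.13)^(1/0.52) ≈ 5.3187.
MPK = 0.48·5.3187^(-0.52) ≈ 0.2013.
MPK > n+δ = 0.13, so the economy is dynamically efficient (under-saving).

dynamically efficient; MPK ≈ 0.201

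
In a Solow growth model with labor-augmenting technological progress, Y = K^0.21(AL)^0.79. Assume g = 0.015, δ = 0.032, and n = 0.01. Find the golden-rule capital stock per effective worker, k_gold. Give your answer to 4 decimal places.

Capital per effective worker breaks even when investment replaces (n + g + δ)·k; here n + g + δ = 0.057.
At the golden rule the marginal product of capital equals n+g+δ: 0.21·k^(0.21−1) = 0.057. Solving, k_gold = (0.21/0.057)^(1/0.79) ≈ 5.2106.

k_gold ≈ 5.2106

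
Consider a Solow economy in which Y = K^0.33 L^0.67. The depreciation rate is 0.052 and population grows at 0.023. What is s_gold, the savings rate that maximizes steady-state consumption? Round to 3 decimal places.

n + δ = 0.023 + 0.052 = 0.075.
At the golden rule MPK = n+δ, and in any Cobb-Douglas steady state s = (n+δ)·k/y = MPK·k/y = capital's share 0.33.

s_gold = 0.330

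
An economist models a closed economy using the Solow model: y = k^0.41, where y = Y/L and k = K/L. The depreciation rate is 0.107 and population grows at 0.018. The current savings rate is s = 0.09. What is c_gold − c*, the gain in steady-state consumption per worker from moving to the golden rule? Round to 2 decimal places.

Capital per worker breaks even when investment replaces (n + δ)·k; here n + δ = 0.125.
Current steady state (s = 0.09): k* = (0.09/0.125)^(1/0.59) ≈ 0.5730, y* = 0.5730^0.41 ≈ 0.7959, c* = (1−0.09)·0.7959 ≈ 0.7243.
Setting f'(k) = n+δ gives 0.41·k^(0.41−1) = 0.125, hence k_gold = (0.41/0.125)^(1/0.59) ≈ 7.4879.
y_gold = 7.4879^0.41 ≈ 2.2829, c_gold = y_gold − 0.125·k_gold ≈ 1.3469.
Gain: Δc = 1.3469 − 0.7243 ≈ 0.6226.

Δc ≈ 0.62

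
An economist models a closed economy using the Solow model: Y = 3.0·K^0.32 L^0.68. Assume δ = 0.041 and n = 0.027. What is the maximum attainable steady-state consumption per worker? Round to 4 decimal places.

c_gold ≈ 7.0908

n + δ = 0.027 + 0.041 = 0.068.
Golden rule sets MPK = n+δ: 0.32·3.0·k^(0.32−1) = 0.068, so k_gold = (0.32·3.0/0.068)^(1/0.68) ≈ 49.0712.
y_gold = 3.0·49.0712^0.32 ≈ 10.4276.
c_gold = y_gold − (n+δ)·k_gold = 10.4276 − 0.068·49.0712 ≈ 7.0908.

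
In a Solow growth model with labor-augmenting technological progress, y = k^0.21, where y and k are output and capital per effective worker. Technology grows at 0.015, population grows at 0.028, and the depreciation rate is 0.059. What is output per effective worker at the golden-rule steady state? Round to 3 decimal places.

Break-even investment rate: n + g + δ = 0.028 + 0.015 + 0.059 = 0.102.
At the golden rule the marginal product of capital equals n+g+δ: 0.21·k^(0.21−1) = 0.102. Solving, k_gold = (0.21/0.102)^(1/0.79) ≈ 2.4945.
Output: y_gold = k_gold^0.21 = 2.4945^0.21 ≈ 1.2116.

y_gold ≈ 1.212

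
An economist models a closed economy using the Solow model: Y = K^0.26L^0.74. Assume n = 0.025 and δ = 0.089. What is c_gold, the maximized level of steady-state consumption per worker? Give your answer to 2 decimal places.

Break-even investment rate: n + δ = 0.025 + 0.089 = 0.114.
Maximizing c = f(k) − (n+δ)·k gives f'(k) = n+δ, i.e. 0.26·k^(0.26−1) = 0.114, so k_gold = (0.26/0.114)^(1/0.74) ≈ 3.0470.
y_gold = 3.0470^0.26 ≈ 1.3360.
c_gold = y_gold − (n+δ)·k_gold = 1.3360 − 0.114·3.0470 ≈ 0.9886.

c_gold ≈ 0.99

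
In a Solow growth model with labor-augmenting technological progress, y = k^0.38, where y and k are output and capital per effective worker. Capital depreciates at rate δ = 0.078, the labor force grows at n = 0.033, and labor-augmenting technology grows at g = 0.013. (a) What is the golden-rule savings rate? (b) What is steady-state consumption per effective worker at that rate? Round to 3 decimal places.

n + g + δ = 0.033 + 0.013 + 0.078 = 0.124.
For Cobb-Douglas, s_gold equals capital's share: s_gold = 0.38.
Setting f'(k) = n+g+δ gives 0.38·k^(0.38−1) = 0.124, hence k_gold = (0.38/0.124)^(1/0.62) ≈ 6.0877.
y_gold = 6.0877^0.38 ≈ 1.9865; c_gold = (1−0.38)·y_gold ≈ 1.2316.

(a) s_gold = 0.380; (b) c_gold ≈ 1.232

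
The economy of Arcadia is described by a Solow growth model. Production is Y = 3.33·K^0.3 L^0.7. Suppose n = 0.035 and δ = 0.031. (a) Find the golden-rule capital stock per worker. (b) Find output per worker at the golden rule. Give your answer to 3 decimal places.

n + δ = 0.035 + 0.031 = 0.066.
Setting f'(k) = n+δ gives 0.3·3.33·k^(0.3−1) = 0.066, hence k_gold = (0.3·3.33/0.066)^(1/0.7) ≈ 48.5004.
y_gold = 3.33·48.5004^0.3 ≈ 10.6701.

(a) k_gold ≈ 48.500; (b) y_gold ≈ 10.670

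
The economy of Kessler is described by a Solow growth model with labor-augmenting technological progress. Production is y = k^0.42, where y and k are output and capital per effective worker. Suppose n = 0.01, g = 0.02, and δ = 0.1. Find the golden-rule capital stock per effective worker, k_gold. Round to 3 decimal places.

k_gold ≈ 7.553

Capital per effective worker breaks even when investment replaces (n + g + δ)·k; here n + g + δ = 0.13.
Maximizing c = f(k) − (n+g+δ)·k gives f'(k) = n+g+δ, i.e. 0.42·k^(0.42−1) = 0.13, so k_gold = (0.42/0.13)^(1/0.58) ≈ 7.5529.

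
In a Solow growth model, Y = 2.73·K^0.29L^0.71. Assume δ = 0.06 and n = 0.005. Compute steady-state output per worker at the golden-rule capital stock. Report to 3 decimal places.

Capital per worker breaks even when investment replaces (n + δ)·k; here n + δ = 0.065.
At the golden rule the marginal product of capital equals n+δ: 0.29·2.73·k^(0.29−1) = 0.065. Solving, k_gold = (0.29·2.73/0.065)^(1/0.71) ≈ 33.8128.
Output: y_gold = 2.73·k_gold^0.29 = 2.73·33.8128^0.29 ≈ 7.5787.

y_gold ≈ 7.579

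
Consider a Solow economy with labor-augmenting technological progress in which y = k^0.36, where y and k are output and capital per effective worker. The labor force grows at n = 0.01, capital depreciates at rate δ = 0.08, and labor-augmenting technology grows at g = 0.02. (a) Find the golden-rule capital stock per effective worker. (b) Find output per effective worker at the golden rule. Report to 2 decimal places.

(a) k_gold ≈ 6.38; (b) y_gold ≈ 1.95

Break-even investment rate: n + g + δ = 0.01 + 0.02 + 0.08 = 0.11.
Setting f'(k) = n+g+δ gives 0.36·k^(0.36−1) = 0.11, hence k_gold = (0.36/0.11)^(1/0.64) ≈ 6.3760.
y_gold = 6.3760^0.36 ≈ 1.9482.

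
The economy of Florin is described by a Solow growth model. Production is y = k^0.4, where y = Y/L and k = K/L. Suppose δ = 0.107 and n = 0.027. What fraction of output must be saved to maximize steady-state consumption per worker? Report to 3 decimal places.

s_gold = 0.400

n + δ = 0.027 + 0.107 = 0.134.
At the golden rule MPK = n+δ, and in any Cobb-Douglas steady state s = (n+δ)·k/y = MPK·k/y = capital's share 0.4.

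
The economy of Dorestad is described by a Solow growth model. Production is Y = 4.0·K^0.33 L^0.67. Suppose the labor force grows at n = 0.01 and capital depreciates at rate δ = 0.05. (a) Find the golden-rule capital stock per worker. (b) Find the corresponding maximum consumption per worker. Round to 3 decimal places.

n + δ = 0.01 + 0.05 = 0.06.
Golden rule sets MPK = n+δ: 0.33·4.0·k^(0.33−1) = 0.06, so k_gold = (0.33·4.0/0.06)^(1/0.67) ≈ 100.8361.
y_gold = 4.0·100.8361^0.33 ≈ 18.3338; c_gold = y_gold − 0.06·k_gold ≈ 12.2837.

(a) k_gold ≈ 100.836; (b) c_gold ≈ 12.284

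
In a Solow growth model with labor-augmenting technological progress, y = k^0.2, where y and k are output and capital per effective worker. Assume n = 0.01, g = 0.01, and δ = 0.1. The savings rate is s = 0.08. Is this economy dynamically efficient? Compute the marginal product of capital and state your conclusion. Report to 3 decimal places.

n + g + δ = 0.01 + 0.01 + 0.1 = 0.12.
Steady-state k*: s·k^0.2 = 0.12·k gives k* = (0.08/0.12)^(1/0.8) ≈ 0.6024.
MPK = 0.2·0.6024^(-0.8) ≈ 0.3000.
MPK > n+g+δ = 0.12, so the economy is dynamically efficient (under-saving).

dynamically efficient; MPK ≈ 0.300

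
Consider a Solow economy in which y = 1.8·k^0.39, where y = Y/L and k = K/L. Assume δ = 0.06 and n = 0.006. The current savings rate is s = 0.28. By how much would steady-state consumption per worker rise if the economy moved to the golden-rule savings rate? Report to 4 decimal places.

Δc ≈ 0.2241

Break-even investment rate: n + δ = 0.006 + 0.06 = 0.066.
Current steady state (s = 0.28): k* = (0.28·1.8/0.066)^(1/0.61) ≈ 28.0127, y* = 1.8·28.0127^0.39 ≈ 6.6030, c* = (1−0.28)·6.6030 ≈ 4.7542.
At the golden rule the marginal product of capital equals n+δ: 0.39·1.8·k^(0.39−1) = 0.066. Solving, k_gold = (0.39·1.8/0.066)^(1/0.61) ≈ 48.2245.
y_gold = 1.8·48.2245^0.39 ≈ 8.1611, c_gold = y_gold − 0.066·k_gold ≈ 4.9782.
Gain: Δc = 4.9782 − 4.7542 ≈ 0.2241.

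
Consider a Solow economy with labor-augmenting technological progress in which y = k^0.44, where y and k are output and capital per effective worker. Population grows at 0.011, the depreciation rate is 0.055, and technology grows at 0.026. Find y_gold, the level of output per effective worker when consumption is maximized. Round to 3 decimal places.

y_gold ≈ 3.420

The effective depreciation rate is n + g + δ = 0.011 + 0.026 + 0.055 = 0.092.
Maximizing c = f(k) − (n+g+δ)·k gives f'(k) = n+g+δ, i.e. 0.44·k^(0.44−1) = 0.092, so k_gold = (0.44/0.092)^(1/0.56) ≈ 16.3564.
Output: y_gold = k_gold^0.44 = 16.3564^0.44 ≈ 3.4200.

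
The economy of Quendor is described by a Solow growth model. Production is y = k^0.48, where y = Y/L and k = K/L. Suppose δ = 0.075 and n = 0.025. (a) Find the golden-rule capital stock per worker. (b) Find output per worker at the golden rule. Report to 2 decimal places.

(a) k_gold ≈ 20.42; (b) y_gold ≈ 4.25

The effective depreciation rate is n + δ = 0.025 + 0.075 = 0.1.
Setting f'(k) = n+δ gives 0.48·k^(0.48−1) = 0.1, hence k_gold = (0.48/0.1)^(1/0.52) ≈ 20.4211.
y_gold = 20.4211^0.48 ≈ 4.2544.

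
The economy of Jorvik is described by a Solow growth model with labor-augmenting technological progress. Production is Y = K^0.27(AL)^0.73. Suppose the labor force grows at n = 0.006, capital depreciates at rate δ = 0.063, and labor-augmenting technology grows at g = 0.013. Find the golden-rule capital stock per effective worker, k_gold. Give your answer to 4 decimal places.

n + g + δ = 0.006 + 0.013 + 0.063 = 0.082.
Maximizing c = f(k) − (n+g+δ)·k gives f'(k) = n+g+δ, i.e. 0.27·k^(0.27−1) = 0.082, so k_gold = (0.27/0.082)^(1/0.73) ≈ 5.1165.

k_gold ≈ 5.1165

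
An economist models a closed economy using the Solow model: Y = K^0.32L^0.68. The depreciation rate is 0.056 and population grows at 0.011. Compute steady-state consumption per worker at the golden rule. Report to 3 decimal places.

Break-even investment rate: n + δ = 0.011 + 0.056 = 0.067.
Maximizing c = f(k) − (n+δ)·k gives f'(k) = n+δ, i.e. 0.32·k^(0.32−1) = 0.067, so k_gold = (0.32/0.067)^(1/0.68) ≈ 9.9687.
y_gold = 9.9687^0.32 ≈ 2.0872.
c_gold = y_gold − (n+δ)·k_gold = 2.0872 − 0.067·9.9687 ≈ 1.4193.

c_gold ≈ 1.419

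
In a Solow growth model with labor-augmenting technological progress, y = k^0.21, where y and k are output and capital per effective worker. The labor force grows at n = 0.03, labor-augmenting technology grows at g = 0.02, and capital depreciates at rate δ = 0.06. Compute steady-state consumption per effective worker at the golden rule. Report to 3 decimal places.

c_gold ≈ 0.938

Break-even investment rate: n + g + δ = 0.03 + 0.02 + 0.06 = 0.11.
At the golden rule the marginal product of capital equals n+g+δ: 0.21·k^(0.21−1) = 0.11. Solving, k_gold = (0.21/0.11)^(1/0.79) ≈ 2.2671.
y_gold = 2.2671^0.21 ≈ 1.1875.
c_gold = y_gold − (n+g+δ)·k_gold = 1.1875 − 0.11·2.2671 ≈ 0.9382.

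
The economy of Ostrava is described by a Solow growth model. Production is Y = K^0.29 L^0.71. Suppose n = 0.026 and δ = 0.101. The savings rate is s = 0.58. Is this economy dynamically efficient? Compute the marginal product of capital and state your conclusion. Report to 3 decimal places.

Capital per worker breaks even when investment replaces (n + δ)·k; here n + δ = 0.127.
Steady-state k*: s·k^0.29 = 0.127·k gives k* = (0.58/0.127)^(1/0.71) ≈ 8.4927.
MPK = 0.29·8.4927^(-0.71) ≈ 0.0635.
MPK < n+δ = 0.127, so the economy is dynamically inefficient (over-saving).

dynamically inefficient; MPK ≈ 0.063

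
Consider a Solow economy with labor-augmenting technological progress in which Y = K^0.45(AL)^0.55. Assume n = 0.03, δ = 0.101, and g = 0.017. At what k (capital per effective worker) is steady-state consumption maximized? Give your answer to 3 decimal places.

k_gold ≈ 7.553

Capital per effective worker breaks even when investment replaces (n + g + δ)·k; here n + g + δ = 0.148.
Golden rule sets MPK = n+g+δ: 0.45·k^(0.45−1) = 0.148, so k_gold = (0.45/0.148)^(1/0.55) ≈ 7.5525.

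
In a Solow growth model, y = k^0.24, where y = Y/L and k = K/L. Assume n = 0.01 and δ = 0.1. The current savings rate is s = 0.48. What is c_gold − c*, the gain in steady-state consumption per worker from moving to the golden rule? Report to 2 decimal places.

Capital per worker breaks even when investment replaces (n + δ)·k; here n + δ = 0.11.
Current steady state (s = 0.48): k* = (0.48/0.11)^(1/0.76) ≈ 6.9487, y* = 6.9487^0.24 ≈ 1.5924, c* = (1−0.48)·1.5924 ≈ 0.8281.
At the golden rule the marginal product of capital equals n+δ: 0.24·k^(0.24−1) = 0.11. Solving, k_gold = (0.24/0.11)^(1/0.76) ≈ 2.7913.
y_gold = 2.7913^0.24 ≈ 1.2794, c_gold = y_gold − 0.11·k_gold ≈ 0.9723.
Gain: Δc = 0.9723 − 0.8281 ≈ 0.1443.

Δc ≈ 0.14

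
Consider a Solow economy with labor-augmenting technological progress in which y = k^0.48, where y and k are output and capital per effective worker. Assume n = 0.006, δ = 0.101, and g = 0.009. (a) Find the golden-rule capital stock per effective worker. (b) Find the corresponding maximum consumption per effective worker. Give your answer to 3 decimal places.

(a) k_gold ≈ 15.350; (b) c_gold ≈ 1.929

The effective depreciation rate is n + g + δ = 0.006 + 0.009 + 0.101 = 0.116.
Maximizing c = f(k) − (n+g+δ)·k gives f'(k) = n+g+δ, i.e. 0.48·k^(0.48−1) = 0.116, so k_gold = (0.48/0.116)^(1/0.52) ≈ 15.3505.
y_gold = 15.3505^0.48 ≈ 3.7097; c_gold = y_gold − 0.116·k_gold ≈ 1.9290.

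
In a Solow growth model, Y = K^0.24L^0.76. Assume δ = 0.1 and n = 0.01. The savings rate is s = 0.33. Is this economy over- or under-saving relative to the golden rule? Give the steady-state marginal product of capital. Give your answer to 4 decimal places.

over-saving; MPK ≈ 0.0800

n + δ = 0.01 + 0.1 = 0.11.
Steady-state k*: s·k^0.24 = 0.11·k gives k* = (0.33/0.11)^(1/0.76) ≈ 4.2442.
MPK = 0.24·4.2442^(-0.76) ≈ 0.0800.
MPK < n+δ = 0.11, so the economy is dynamically inefficient (over-saving).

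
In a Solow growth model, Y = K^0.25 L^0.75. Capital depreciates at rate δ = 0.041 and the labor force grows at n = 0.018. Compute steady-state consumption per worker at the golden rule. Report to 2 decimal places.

c_gold ≈ 1.21

Break-even investment rate: n + δ = 0.018 + 0.041 = 0.059.
Maximizing c = f(k) − (n+δ)·k gives f'(k) = n+δ, i.e. 0.25·k^(0.25−1) = 0.059, so k_gold = (0.25/0.059)^(1/0.75) ≈ 6.8567.
y_gold = 6.8567^0.25 ≈ 1.6182.
c_gold = y_gold − (n+δ)·k_gold = 1.6182 − 0.059·6.8567 ≈ 1.2136.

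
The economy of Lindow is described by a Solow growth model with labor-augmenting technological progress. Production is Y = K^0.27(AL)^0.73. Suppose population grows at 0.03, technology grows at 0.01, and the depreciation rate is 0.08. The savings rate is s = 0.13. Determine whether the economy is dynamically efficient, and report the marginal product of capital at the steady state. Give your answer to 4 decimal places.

dynamically efficient; MPK ≈ 0.2492

The effective depreciation rate is n + g + δ = 0.03 + 0.01 + 0.08 = 0.12.
Steady-state k*: s·k^0.27 = 0.12·k gives k* = (0.13/0.12)^(1/0.73) ≈ 1.1159.
MPK = 0.27·1.1159^(-0.73) ≈ 0.2492.
MPK > n+g+δ = 0.12, so the economy is dynamically efficient (under-saving).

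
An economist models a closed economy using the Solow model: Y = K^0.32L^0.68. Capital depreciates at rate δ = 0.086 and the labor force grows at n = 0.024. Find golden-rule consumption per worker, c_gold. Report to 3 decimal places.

c_gold ≈ 1.124

Capital per worker breaks even when investment replaces (n + δ)·k; here n + δ = 0.11.
Golden rule sets MPK = n+δ: 0.32·k^(0.32−1) = 0.11, so k_gold = (0.32/0.11)^(1/0.68) ≈ 4.8083.
y_gold = 4.8083^0.32 ≈ 1.6529.
c_gold = y_gold − (n+δ)·k_gold = 1.6529 − 0.11·4.8083 ≈ 1.1240.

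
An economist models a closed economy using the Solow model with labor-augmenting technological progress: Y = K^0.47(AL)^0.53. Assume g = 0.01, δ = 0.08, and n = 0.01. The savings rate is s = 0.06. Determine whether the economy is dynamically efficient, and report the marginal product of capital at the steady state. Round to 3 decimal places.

n + g + δ = 0.01 + 0.01 + 0.08 = 0.1.
Steady-state k*: s·k^0.47 = 0.1·k gives k* = (0.06/0.1)^(1/0.53) ≈ 0.3814.
MPK = 0.47·0.3814^(-0.53) ≈ 0.7833.
MPK > n+g+δ = 0.1, so the economy is dynamically efficient (under-saving).

dynamically efficient; MPK ≈ 0.783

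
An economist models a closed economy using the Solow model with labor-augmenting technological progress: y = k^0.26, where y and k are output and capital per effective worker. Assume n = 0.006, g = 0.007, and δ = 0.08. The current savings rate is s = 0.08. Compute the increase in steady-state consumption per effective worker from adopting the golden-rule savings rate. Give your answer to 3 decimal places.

n + g + δ = 0.006 + 0.007 + 0.08 = 0.093.
Current steady state (s = 0.08): k* = (0.08/0.093)^(1/0.74) ≈ 0.8159, y* = 0.8159^0.26 ≈ 0.9485, c* = (1−0.08)·0.9485 ≈ 0.8726.
Golden rule sets MPK = n+g+δ: 0.26·k^(0.26−1) = 0.093, so k_gold = (0.26/0.093)^(1/0.74) ≈ 4.0120.
y_gold = 4.0120^0.26 ≈ 1.4351, c_gold = y_gold − 0.093·k_gold ≈ 1.0620.
Gain: Δc = 1.0620 − 0.8726 ≈ 0.1894.

Δc ≈ 0.189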